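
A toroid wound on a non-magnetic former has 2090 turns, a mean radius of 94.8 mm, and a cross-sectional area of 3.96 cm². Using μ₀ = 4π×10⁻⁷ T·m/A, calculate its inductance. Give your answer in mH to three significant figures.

L ≈ 3.65 mH

For a thin toroid, L = μ₀N²A/(2πR).
L = (4π×10⁻⁷)(2090)²(3.960×10^-4) / (2π×9.480×10^-2 m) = 3.649×10^-3 H.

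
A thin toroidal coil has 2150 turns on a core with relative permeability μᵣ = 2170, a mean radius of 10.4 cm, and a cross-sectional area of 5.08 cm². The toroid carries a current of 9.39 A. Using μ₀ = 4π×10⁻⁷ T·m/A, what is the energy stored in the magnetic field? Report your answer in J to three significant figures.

L = μ₀μᵣN²A/(2πR) = (4π×10⁻⁷)(2170)(2150)²(5.080×10^-4)/(2π×0.104) = 9.799 H.
U = ½LI² = ½(9.799)(9.39)² = 432 J.

U ≈ 432 J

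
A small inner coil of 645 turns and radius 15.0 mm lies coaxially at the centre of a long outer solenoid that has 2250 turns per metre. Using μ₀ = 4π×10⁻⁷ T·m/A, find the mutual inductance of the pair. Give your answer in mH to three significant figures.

The outer solenoid produces a uniform field B₁ = μ₀n₁I₁ across the inner coil,
so the flux linkage is N₂Φ = N₂B₁A₂ = μ₀n₁N₂A₂·I₁, giving M = μ₀n₁N₂A₂.
A₂ = πr² = π(1.500×10^-2 m)² = 7.069×10^-4 m².
M = (4π×10⁻⁷)(2250)(645)(7.069×10^-4) = 1.289×10^-3 H.

M ≈ 1.29 mH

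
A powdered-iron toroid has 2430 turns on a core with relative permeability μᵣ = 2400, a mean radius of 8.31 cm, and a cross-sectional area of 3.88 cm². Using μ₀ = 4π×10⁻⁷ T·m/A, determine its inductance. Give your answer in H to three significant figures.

L ≈ 13.2 H

For a thin toroid, L = μ₀μᵣN²A/(2πR).
L = (4π×10⁻⁷)(2400)(2430)²(3.880×10^-4) / (2π×8.310×10^-2 m) = 13.23 H.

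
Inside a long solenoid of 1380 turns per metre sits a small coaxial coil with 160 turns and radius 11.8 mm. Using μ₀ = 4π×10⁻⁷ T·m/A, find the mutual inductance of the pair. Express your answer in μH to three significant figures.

M ≈ 121 μH

The outer solenoid produces a uniform field B₁ = μ₀n₁I₁ across the inner coil,
so the flux linkage is N₂Φ = N₂B₁A₂ = μ₀n₁N₂A₂·I₁, giving M = μ₀n₁N₂A₂.
A₂ = πr² = π(1.180×10^-2 m)² = 4.374×10^-4 m².
M = (4π×10⁻⁷)(1380)(160)(4.374×10^-4) = 1.214×10^-4 H.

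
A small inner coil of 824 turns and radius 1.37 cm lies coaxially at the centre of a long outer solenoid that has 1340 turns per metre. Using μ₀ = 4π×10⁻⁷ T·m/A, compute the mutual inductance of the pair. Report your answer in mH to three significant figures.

The outer solenoid produces a uniform field B₁ = μ₀n₁I₁ across the inner coil,
so the flux linkage is N₂Φ = N₂B₁A₂ = μ₀n₁N₂A₂·I₁, giving M = μ₀n₁N₂A₂.
A₂ = πr² = π(1.370×10^-2 m)² = 5.896×10^-4 m².
M = (4π×10⁻⁷)(1340)(824)(5.896×10^-4) = 8.181×10^-4 H.

M ≈ 0.818 mH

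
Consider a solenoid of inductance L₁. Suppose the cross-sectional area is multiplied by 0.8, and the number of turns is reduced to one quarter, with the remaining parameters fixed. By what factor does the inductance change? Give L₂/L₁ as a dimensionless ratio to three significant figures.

For a solenoid, L ∝ μᵣN²A/ℓ.
L₂/L₁ = (0.8) × (0.25)^2 = 0.0500.

L₂/L₁ = 0.0500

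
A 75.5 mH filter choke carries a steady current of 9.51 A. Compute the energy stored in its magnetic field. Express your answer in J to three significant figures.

Stored magnetic energy: U = ½LI².
U = ½(7.550×10^-2 H)(9.51 A)² = 3.414 J.

U ≈ 3.41 J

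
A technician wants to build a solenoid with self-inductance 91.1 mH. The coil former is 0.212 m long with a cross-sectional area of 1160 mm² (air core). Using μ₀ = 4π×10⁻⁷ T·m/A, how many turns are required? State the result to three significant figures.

N ≈ 3640 turns

A = 1160 mm² = 1.160×10^-3 m².
From L = μ₀N²A/ℓ, N = √(Lℓ / (μ₀A)).
N = √[(9.110×10^-2)(0.212) / ((4π×10⁻⁷)×1.160×10^-3)] = √(1.3249×10^7) ≈ 3639.9.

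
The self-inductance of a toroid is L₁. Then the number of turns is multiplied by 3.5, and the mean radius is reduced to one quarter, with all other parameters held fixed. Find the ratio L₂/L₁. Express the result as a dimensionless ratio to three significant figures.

L₂/L₁ = 49.0

For a toroid, L ∝ μᵣN²A/R.
L₂/L₁ = (3.5)^2 × (0.25)^-1 = 49.0.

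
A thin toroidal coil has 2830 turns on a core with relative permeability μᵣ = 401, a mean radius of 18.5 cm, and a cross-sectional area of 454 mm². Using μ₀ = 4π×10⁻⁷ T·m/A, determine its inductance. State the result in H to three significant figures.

L ≈ 1.58 H

For a thin toroid, L = μ₀μᵣN²A/(2πR).
L = (4π×10⁻⁷)(401)(2830)²(4.540×10^-4) / (2π×0.185 m) = 1.576 H.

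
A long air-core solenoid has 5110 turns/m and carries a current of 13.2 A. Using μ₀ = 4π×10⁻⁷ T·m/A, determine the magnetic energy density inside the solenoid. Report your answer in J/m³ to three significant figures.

B = μ₀nI = (4π×10⁻⁷)(5.110×10^3)(13.2) = 8.476×10^-2 T.
u = B²/(2μ₀) = (8.476×10^-2)²/(2×4π×10⁻⁷) = 2.859×10^3 J/m³.

u ≈ 2860 J/m³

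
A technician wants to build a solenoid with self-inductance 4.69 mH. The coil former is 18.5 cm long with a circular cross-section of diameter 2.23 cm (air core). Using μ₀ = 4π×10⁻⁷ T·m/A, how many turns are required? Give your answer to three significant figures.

N ≈ 1330 turns

A = π(d/2)² = π(1.115×10^-2 m)² = 3.906×10^-4 m².
From L = μ₀N²A/ℓ, N = √(Lℓ / (μ₀A)).
N = √[(4.690×10^-3)(0.185) / ((4π×10⁻⁷)×3.906×10^-4)] = √(1.768×10^6) ≈ 1329.6.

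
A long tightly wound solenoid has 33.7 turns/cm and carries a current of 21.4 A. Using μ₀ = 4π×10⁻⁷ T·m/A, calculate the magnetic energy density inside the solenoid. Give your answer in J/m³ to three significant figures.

u ≈ 3270 J/m³

B = μ₀nI = (4π×10⁻⁷)(3.370×10^3)(21.4) = 9.063×10^-2 T.
u = B²/(2μ₀) = (9.063×10^-2)²/(2×4π×10⁻⁷) = 3.268×10^3 J/m³.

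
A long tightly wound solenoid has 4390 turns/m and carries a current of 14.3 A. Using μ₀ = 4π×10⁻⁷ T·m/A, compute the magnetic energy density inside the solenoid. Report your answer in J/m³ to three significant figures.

u ≈ 2480 J/m³

B = μ₀nI = (4π×10⁻⁷)(4.390×10^3)(14.3) = 7.889×10^-2 T.
u = B²/(2μ₀) = (7.889×10^-2)²/(2×4π×10⁻⁷) = 2.476×10^3 J/m³.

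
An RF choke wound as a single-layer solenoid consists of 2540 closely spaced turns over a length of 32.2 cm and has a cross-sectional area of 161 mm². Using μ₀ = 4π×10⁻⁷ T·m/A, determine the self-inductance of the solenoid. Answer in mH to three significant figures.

L ≈ 4.05 mH

A = 161 mm² = 1.610×10^-4 m².
For a long solenoid, L = μ₀N²A/ℓ.
L = (4π×10⁻⁷)(2540)²(1.610×10^-4)/(0.322 m) = 4.054×10^-3 H.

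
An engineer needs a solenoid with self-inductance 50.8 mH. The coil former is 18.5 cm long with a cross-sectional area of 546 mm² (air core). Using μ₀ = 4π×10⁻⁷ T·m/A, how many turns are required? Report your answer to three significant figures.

A = 546 mm² = 5.460×10^-4 m².
From L = μ₀N²A/ℓ, N = √(Lℓ / (μ₀A)).
N = √[(5.080×10^-2)(0.185) / ((4π×10⁻⁷)×5.460×10^-4)] = √(1.370×10^7) ≈ 3701.0.

N ≈ 3700 turns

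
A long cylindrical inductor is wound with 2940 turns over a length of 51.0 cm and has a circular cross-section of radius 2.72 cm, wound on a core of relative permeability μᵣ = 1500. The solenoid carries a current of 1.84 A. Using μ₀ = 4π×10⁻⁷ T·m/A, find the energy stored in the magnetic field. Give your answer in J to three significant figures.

A = πr² = π(2.720×10^-2 m)² = 2.324×10^-3 m².
L = μ₀μᵣN²A/ℓ = (4π×10⁻⁷)(1500)(2940)²(2.324×10^-3)/(0.51) = 74.25 H.
U = ½LI² = ½(74.25)(1.84)² = 125.7 J.

U ≈ 126 J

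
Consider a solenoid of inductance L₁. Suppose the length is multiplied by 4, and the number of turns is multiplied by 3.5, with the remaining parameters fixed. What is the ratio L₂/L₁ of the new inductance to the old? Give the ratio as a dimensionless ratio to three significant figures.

For a solenoid, L ∝ μᵣN²A/ℓ.
L₂/L₁ = (4)^-1 × (3.5)^2 = 3.06.

L₂/L₁ = 3.06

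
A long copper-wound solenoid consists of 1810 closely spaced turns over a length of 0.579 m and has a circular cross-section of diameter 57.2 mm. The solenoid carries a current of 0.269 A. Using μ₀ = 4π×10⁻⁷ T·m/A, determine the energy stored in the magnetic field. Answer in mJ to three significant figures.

U ≈ 0.661 mJ

A = π(d/2)² = π(2.860×10^-2 m)² = 2.570×10^-3 m².
L = μ₀N²A/ℓ = (4π×10⁻⁷)(1810)²(2.570×10^-3)/(0.579) = 1.827×10^-2 H.
U = ½LI² = ½(1.827×10^-2)(0.269)² = 6.611×10^-4 J.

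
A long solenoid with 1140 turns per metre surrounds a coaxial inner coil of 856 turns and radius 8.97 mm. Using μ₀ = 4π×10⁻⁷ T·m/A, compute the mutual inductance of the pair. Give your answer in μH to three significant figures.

The outer solenoid produces a uniform field B₁ = μ₀n₁I₁ across the inner coil,
so the flux linkage is N₂Φ = N₂B₁A₂ = μ₀n₁N₂A₂·I₁, giving M = μ₀n₁N₂A₂.
A₂ = πr² = π(8.970×10^-3 m)² = 2.528×10^-4 m².
M = (4π×10⁻⁷)(1140)(856)(2.528×10^-4) = 3.100×10^-4 H.

M ≈ 310 μH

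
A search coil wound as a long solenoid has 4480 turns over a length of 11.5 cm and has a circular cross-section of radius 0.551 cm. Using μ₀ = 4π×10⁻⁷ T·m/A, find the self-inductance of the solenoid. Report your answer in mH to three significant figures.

L ≈ 20.9 mH

A = πr² = π(5.510×10^-3 m)² = 9.538×10^-5 m².
For a long solenoid, L = μ₀N²A/ℓ.
L = (4π×10⁻⁷)(4480)²(9.538×10^-5)/(0.115 m) = 2.092×10^-2 H.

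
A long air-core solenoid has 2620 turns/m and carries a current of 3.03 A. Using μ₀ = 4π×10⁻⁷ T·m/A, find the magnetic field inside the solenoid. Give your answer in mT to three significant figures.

Inside a long solenoid, B = μ₀nI.
B = (4π×10⁻⁷)(2.620×10^3 m⁻¹)(3.03 A) = 9.976×10^-3 T.

B ≈ 9.98 mT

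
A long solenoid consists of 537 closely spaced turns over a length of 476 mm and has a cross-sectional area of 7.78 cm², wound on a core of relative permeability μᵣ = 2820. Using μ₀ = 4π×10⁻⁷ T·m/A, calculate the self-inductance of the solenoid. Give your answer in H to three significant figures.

L ≈ 1.67 H

A = 7.78 cm² = 7.780×10^-4 m².
For a long solenoid, L = μ₀μᵣN²A/ℓ.
L = (4π×10⁻⁷)(2820)(537)²(7.780×10^-4)/(0.476 m) = 1.67 H.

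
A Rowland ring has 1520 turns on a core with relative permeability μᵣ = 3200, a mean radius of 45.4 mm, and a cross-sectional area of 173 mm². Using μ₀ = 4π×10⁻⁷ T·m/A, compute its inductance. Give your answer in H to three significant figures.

For a thin toroid, L = μ₀μᵣN²A/(2πR).
L = (4π×10⁻⁷)(3200)(1520)²(1.730×10^-4) / (2π×4.540×10^-2 m) = 5.6345 H.

L ≈ 5.63 H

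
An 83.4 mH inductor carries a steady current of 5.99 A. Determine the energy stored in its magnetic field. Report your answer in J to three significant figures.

Stored magnetic energy: U = ½LI².
U = ½(8.340×10^-2 H)(5.99 A)² = 1.496 J.

U ≈ 1.50 J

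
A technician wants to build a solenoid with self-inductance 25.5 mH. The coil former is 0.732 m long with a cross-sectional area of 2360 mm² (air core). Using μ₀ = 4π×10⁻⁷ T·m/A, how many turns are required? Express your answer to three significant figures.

A = 2360 mm² = 2.360×10^-3 m².
From L = μ₀N²A/ℓ, N = √(Lℓ / (μ₀A)).
N = √[(2.550×10^-2)(0.732) / ((4π×10⁻⁷)×2.360×10^-3)] = √(6.294×10^6) ≈ 2508.8.

N ≈ 2510 turns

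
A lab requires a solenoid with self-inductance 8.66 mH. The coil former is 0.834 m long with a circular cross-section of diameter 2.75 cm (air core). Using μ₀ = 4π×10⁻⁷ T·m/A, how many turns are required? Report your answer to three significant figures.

A = π(d/2)² = π(1.375×10^-2 m)² = 5.940×10^-4 m².
From L = μ₀N²A/ℓ, N = √(Lℓ / (μ₀A)).
N = √[(8.660×10^-3)(0.834) / ((4π×10⁻⁷)×5.940×10^-4)] = √(9.677×10^6) ≈ 3110.7.

N ≈ 3110 turns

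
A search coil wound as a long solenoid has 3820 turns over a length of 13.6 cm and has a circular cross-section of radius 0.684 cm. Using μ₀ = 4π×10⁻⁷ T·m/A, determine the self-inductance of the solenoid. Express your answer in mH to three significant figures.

A = πr² = π(6.840×10^-3 m)² = 1.470×10^-4 m².
For a long solenoid, L = μ₀N²A/ℓ.
L = (4π×10⁻⁷)(3820)²(1.470×10^-4)/(0.136 m) = 1.982×10^-2 H.

L ≈ 19.8 mH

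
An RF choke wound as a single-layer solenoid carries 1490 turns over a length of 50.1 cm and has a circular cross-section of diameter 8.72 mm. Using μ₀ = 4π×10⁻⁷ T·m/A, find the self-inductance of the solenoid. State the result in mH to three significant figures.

L ≈ 0.333 mH

A = π(d/2)² = π(4.360×10^-3 m)² = 5.972×10^-5 m².
For a long solenoid, L = μ₀N²A/ℓ.
L = (4π×10⁻⁷)(1490)²(5.972×10^-5)/(0.501 m) = 3.326×10^-4 H.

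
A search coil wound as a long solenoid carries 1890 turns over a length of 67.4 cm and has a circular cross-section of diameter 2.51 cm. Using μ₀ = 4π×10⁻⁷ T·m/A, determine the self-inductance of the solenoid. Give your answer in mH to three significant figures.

L ≈ 3.30 mH

A = π(d/2)² = π(1.255×10^-2 m)² = 4.948×10^-4 m².
For a long solenoid, L = μ₀N²A/ℓ.
L = (4π×10⁻⁷)(1890)²(4.948×10^-4)/(0.674 m) = 3.295×10^-3 H.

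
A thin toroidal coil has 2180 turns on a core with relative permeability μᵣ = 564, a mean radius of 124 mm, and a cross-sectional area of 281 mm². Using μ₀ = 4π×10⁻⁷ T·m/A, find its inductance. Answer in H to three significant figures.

For a thin toroid, L = μ₀μᵣN²A/(2πR).
L = (4π×10⁻⁷)(564)(2180)²(2.810×10^-4) / (2π×0.124 m) = 1.2148 H.

L ≈ 1.21 H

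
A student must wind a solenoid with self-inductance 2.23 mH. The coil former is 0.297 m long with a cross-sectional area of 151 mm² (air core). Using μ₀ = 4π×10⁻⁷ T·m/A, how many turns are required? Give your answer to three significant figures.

N ≈ 1870 turns

A = 151 mm² = 1.510×10^-4 m².
From L = μ₀N²A/ℓ, N = √(Lℓ / (μ₀A)).
N = √[(2.230×10^-3)(0.297) / ((4π×10⁻⁷)×1.510×10^-4)] = √(3.490×10^6) ≈ 1868.3.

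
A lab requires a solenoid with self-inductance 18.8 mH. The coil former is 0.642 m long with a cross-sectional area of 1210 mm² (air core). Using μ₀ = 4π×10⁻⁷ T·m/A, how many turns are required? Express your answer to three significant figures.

A = 1210 mm² = 1.210×10^-3 m².
From L = μ₀N²A/ℓ, N = √(Lℓ / (μ₀A)).
N = √[(1.880×10^-2)(0.642) / ((4π×10⁻⁷)×1.210×10^-3)] = √(7.938×10^6) ≈ 2817.4.

N ≈ 2820 turns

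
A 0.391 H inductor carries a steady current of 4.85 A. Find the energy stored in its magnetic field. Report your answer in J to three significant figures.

Stored magnetic energy: U = ½LI².
U = ½(0.391 H)(4.85 A)² = 4.599 J.

U ≈ 4.60 J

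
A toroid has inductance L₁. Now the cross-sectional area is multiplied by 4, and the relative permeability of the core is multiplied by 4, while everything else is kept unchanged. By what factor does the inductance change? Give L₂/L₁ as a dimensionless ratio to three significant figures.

L₂/L₁ = 16.0

For a toroid, L ∝ μᵣN²A/R.
L₂/L₁ = (4) × (4) = 16.0.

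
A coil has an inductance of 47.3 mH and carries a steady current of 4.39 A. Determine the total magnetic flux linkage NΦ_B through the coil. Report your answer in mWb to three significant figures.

NΦ_B ≈ 208 mWb

From L = NΦ_B/I, the flux linkage is NΦ_B = LI.
NΦ_B = (4.730×10^-2 H)(4.39 A) = 0.2076 Wb.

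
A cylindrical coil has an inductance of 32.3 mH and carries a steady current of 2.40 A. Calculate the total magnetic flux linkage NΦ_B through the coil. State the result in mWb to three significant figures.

From L = NΦ_B/I, the flux linkage is NΦ_B = LI.
NΦ_B = (3.230×10^-2 H)(2.40 A) = 7.752×10^-2 Wb.

NΦ_B ≈ 77.5 mWb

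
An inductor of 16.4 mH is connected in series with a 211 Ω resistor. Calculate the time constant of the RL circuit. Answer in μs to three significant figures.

τ = L/R = (1.640×10^-2 H)/(211 Ω) = 7.773×10^-5 s.

τ ≈ 77.7 μs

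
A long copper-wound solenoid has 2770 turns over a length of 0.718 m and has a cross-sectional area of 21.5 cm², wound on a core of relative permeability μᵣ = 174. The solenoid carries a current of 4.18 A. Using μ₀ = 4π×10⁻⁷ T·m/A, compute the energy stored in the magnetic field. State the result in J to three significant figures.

A = 21.5 cm² = 2.150×10^-3 m².
L = μ₀μᵣN²A/ℓ = (4π×10⁻⁷)(174)(2770)²(2.150×10^-3)/(0.718) = 5.024 H.
U = ½LI² = ½(5.024)(4.18)² = 43.89 J.

U ≈ 43.9 J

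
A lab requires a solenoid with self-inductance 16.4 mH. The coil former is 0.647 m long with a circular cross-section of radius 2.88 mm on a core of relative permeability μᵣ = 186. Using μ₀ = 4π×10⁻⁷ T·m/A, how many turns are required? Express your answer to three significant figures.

N ≈ 1320 turns

A = πr² = π(2.880×10^-3 m)² = 2.606×10^-5 m².
From L = μ₀μᵣN²A/ℓ, N = √(Lℓ / (μ₀μᵣA)).
N = √[(1.640×10^-2)(0.647) / ((4π×10⁻⁷)(186)×2.606×10^-5)] = √(1.742×10^6) ≈ 1319.9.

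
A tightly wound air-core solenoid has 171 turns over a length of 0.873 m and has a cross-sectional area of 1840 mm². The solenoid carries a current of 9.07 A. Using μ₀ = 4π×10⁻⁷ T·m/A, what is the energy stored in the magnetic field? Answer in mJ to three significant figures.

U ≈ 3.19 mJ

A = 1840 mm² = 1.840×10^-3 m².
L = μ₀N²A/ℓ = (4π×10⁻⁷)(171)²(1.840×10^-3)/(0.873) = 7.7447×10^-5 H.
U = ½LI² = ½(7.7447×10^-5)(9.07)² = 3.186×10^-3 J.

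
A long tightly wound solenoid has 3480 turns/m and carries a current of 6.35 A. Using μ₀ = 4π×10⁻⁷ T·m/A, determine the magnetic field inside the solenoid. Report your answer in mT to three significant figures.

B ≈ 27.8 mT

Inside a long solenoid, B = μ₀nI.
B = (4π×10⁻⁷)(3.480×10^3 m⁻¹)(6.35 A) = 2.777×10^-2 T.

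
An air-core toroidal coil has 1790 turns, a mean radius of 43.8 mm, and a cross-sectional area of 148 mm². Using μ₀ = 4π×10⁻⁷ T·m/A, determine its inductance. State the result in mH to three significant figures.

L ≈ 2.17 mH

For a thin toroid, L = μ₀N²A/(2πR).
L = (4π×10⁻⁷)(1790)²(1.480×10^-4) / (2π×4.380×10^-2 m) = 2.165×10^-3 H.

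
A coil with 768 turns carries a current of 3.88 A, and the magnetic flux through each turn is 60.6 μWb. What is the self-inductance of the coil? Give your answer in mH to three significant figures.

L ≈ 12.0 mH

Self-inductance is defined by L = NΦ_B/I (flux linkage over current).
L = (768)(6.060×10^-5 Wb)/(3.88 A) = 1.200×10^-2 H.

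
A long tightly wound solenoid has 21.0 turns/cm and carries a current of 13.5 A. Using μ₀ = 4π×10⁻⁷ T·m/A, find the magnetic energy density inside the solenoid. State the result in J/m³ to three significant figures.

B = μ₀nI = (4π×10⁻⁷)(2.100×10^3)(13.5) = 3.563×10^-2 T.
u = B²/(2μ₀) = (3.563×10^-2)²/(2×4π×10⁻⁷) = 505 J/m³.

u ≈ 505 J/m³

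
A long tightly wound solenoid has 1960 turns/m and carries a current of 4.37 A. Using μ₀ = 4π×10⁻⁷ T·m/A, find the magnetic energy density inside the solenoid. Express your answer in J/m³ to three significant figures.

u ≈ 46.1 J/m³

B = μ₀nI = (4π×10⁻⁷)(1.960×10^3)(4.37) = 1.076×10^-2 T.
u = B²/(2μ₀) = (1.076×10^-2)²/(2×4π×10⁻⁷) = 46.1 J/m³.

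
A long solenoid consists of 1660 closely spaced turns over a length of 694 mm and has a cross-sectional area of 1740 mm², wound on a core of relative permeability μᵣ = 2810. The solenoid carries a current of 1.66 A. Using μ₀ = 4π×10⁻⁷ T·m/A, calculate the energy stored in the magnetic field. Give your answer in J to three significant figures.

A = 1740 mm² = 1.740×10^-3 m².
L = μ₀μᵣN²A/ℓ = (4π×10⁻⁷)(2810)(1660)²(1.740×10^-3)/(0.694) = 24.4 H.
U = ½LI² = ½(24.4)(1.66)² = 33.61 J.

U ≈ 33.6 J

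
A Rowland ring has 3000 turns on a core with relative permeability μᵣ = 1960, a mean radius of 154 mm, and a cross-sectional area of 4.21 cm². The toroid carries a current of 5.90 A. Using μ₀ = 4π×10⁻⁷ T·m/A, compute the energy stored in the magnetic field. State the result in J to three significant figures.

L = μ₀μᵣN²A/(2πR) = (4π×10⁻⁷)(1960)(3000)²(4.210×10^-4)/(2π×0.154) = 9.6447 H.
U = ½LI² = ½(9.6447)(5.90)² = 167.9 J.

U ≈ 168 J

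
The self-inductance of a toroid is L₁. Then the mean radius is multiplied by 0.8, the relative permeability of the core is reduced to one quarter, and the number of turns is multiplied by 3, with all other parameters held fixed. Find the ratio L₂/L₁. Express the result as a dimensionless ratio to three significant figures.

L₂/L₁ = 2.81

For a toroid, L ∝ μᵣN²A/R.
L₂/L₁ = (0.8)^-1 × (0.25) × (3)^2 = 2.81.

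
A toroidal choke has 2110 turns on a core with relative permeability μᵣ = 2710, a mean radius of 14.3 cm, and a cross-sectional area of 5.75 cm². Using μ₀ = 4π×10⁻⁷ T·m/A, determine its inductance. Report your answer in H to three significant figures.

For a thin toroid, L = μ₀μᵣN²A/(2πR).
L = (4π×10⁻⁷)(2710)(2110)²(5.750×10^-4) / (2π×0.143 m) = 9.703 H.

L ≈ 9.70 H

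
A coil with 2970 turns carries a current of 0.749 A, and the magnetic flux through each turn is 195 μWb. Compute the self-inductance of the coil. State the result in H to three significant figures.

L ≈ 0.773 H

Self-inductance is defined by L = NΦ_B/I (flux linkage over current).
L = (2970)(1.950×10^-4 Wb)/(0.749 A) = 0.7732 H.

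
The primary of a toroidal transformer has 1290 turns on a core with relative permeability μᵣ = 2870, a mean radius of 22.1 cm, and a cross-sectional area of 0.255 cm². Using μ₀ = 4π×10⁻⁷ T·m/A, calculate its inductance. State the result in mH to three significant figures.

For a thin toroid, L = μ₀μᵣN²A/(2πR).
L = (4π×10⁻⁷)(2870)(1290)²(2.550×10^-5) / (2π×0.221 m) = 0.1102 H.

L ≈ 110 mH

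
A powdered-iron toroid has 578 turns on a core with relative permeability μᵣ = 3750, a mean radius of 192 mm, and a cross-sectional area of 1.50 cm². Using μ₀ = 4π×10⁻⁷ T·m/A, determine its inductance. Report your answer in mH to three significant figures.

L ≈ 196 mH

For a thin toroid, L = μ₀μᵣN²A/(2πR).
L = (4π×10⁻⁷)(3750)(578)²(1.500×10^-4) / (2π×0.192 m) = 0.1958 H.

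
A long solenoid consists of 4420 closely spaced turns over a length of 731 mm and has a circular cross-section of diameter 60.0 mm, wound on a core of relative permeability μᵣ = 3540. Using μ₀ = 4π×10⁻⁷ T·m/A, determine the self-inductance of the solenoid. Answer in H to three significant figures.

A = π(d/2)² = π(3.000×10^-2 m)² = 2.827×10^-3 m².
For a long solenoid, L = μ₀μᵣN²A/ℓ.
L = (4π×10⁻⁷)(3540)(4420)²(2.827×10^-3)/(0.731 m) = 336.1 H.

L ≈ 336 H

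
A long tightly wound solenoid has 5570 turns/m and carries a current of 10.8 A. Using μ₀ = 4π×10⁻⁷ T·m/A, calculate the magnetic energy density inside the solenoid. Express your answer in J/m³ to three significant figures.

u ≈ 2270 J/m³

B = μ₀nI = (4π×10⁻⁷)(5.570×10^3)(10.8) = 7.559×10^-2 T.
u = B²/(2μ₀) = (7.559×10^-2)²/(2×4π×10⁻⁷) = 2.274×10^3 J/m³.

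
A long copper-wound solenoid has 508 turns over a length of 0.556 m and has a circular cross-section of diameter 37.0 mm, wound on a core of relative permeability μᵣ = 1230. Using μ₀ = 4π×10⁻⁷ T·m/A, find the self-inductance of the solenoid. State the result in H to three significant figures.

L ≈ 0.771 H

A = π(d/2)² = π(1.850×10^-2 m)² = 1.075×10^-3 m².
For a long solenoid, L = μ₀μᵣN²A/ℓ.
L = (4π×10⁻⁷)(1230)(508)²(1.075×10^-3)/(0.556 m) = 0.7714 H.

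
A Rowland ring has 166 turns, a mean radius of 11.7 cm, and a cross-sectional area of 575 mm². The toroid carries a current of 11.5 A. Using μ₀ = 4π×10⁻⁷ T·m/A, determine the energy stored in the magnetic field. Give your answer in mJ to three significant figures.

U ≈ 1.79 mJ

L = μ₀N²A/(2πR) = (4π×10⁻⁷)(166)²(5.750×10^-4)/(2π×0.117) = 2.708×10^-5 H.
U = ½LI² = ½(2.708×10^-5)(11.5)² = 1.791×10^-3 J.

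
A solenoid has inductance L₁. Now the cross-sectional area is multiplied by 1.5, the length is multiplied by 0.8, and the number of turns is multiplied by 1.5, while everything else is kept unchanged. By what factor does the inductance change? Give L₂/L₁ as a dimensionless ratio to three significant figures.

For a solenoid, L ∝ μᵣN²A/ℓ.
L₂/L₁ = (1.5) × (0.8)^-1 × (1.5)^2 = 4.22.

L₂/L₁ = 4.22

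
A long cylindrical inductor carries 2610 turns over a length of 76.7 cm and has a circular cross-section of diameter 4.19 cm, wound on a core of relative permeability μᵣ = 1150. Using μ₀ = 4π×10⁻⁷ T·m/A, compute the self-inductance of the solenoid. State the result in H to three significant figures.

A = π(d/2)² = π(2.095×10^-2 m)² = 1.379×10^-3 m².
For a long solenoid, L = μ₀μᵣN²A/ℓ.
L = (4π×10⁻⁷)(1150)(2610)²(1.379×10^-3)/(0.767 m) = 17.7 H.

L ≈ 17.7 H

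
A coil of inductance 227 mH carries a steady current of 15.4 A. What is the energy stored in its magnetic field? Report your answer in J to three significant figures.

U ≈ 26.9 J

Stored magnetic energy: U = ½LI².
U = ½(0.227 H)(15.4 A)² = 26.92 J.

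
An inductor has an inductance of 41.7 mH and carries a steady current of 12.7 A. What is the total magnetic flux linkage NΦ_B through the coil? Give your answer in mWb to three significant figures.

NΦ_B ≈ 530 mWb

From L = NΦ_B/I, the flux linkage is NΦ_B = LI.
NΦ_B = (4.170×10^-2 H)(12.7 A) = 0.5296 Wb.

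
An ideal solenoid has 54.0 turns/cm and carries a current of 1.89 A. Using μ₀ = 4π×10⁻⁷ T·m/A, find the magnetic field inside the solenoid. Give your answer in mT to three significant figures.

Inside a long solenoid, B = μ₀nI.
B = (4π×10⁻⁷)(5.400×10^3 m⁻¹)(1.89 A) = 1.283×10^-2 T.

B ≈ 12.8 mT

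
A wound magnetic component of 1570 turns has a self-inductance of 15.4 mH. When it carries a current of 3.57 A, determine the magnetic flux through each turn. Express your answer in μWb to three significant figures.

Φ_B ≈ 35.0 μWb

From L = NΦ_B/I, the flux per turn is Φ_B = LI/N.
Φ_B = (1.540×10^-2 H)(3.57 A)/1570 = 3.502×10^-5 Wb.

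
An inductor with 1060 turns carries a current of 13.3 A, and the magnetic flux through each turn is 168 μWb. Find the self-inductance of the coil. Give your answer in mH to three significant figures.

Self-inductance is defined by L = NΦ_B/I (flux linkage over current).
L = (1060)(1.680×10^-4 Wb)/(13.3 A) = 1.339×10^-2 H.

L ≈ 13.4 mH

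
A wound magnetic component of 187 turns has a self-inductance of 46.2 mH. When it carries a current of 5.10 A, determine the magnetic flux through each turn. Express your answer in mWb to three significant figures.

From L = NΦ_B/I, the flux per turn is Φ_B = LI/N.
Φ_B = (4.620×10^-2 H)(5.10 A)/187 = 1.260×10^-3 Wb.

Φ_B ≈ 1.26 mWb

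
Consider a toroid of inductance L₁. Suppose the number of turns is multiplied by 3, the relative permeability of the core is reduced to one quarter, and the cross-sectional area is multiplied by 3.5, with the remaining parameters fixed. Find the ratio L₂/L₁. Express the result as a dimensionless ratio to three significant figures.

For a toroid, L ∝ μᵣN²A/R.
L₂/L₁ = (3)^2 × (0.25) × (3.5) = 7.88.

L₂/L₁ = 7.88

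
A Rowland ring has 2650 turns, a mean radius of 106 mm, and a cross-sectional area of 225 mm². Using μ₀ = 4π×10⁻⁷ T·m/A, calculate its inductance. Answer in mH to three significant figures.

L ≈ 2.98 mH

For a thin toroid, L = μ₀N²A/(2πR).
L = (4π×10⁻⁷)(2650)²(2.250×10^-4) / (2π×0.106 m) = 2.981×10^-3 H.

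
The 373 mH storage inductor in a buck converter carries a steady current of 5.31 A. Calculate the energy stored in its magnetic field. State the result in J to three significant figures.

U ≈ 5.26 J

Stored magnetic energy: U = ½LI².
U = ½(0.373 H)(5.31 A)² = 5.259 J.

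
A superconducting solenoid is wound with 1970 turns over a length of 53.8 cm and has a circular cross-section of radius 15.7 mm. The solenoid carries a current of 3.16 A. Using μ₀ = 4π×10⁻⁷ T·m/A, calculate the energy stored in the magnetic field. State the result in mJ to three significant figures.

U ≈ 35.0 mJ

A = πr² = π(1.570×10^-2 m)² = 7.744×10^-4 m².
L = μ₀N²A/ℓ = (4π×10⁻⁷)(1970)²(7.744×10^-4)/(0.538) = 7.020×10^-3 H.
U = ½LI² = ½(7.020×10^-3)(3.16)² = 3.5047×10^-2 J.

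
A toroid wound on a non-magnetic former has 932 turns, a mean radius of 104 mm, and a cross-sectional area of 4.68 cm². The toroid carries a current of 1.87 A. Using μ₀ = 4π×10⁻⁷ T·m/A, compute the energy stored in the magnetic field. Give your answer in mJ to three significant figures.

L = μ₀N²A/(2πR) = (4π×10⁻⁷)(932)²(4.680×10^-4)/(2π×0.104) = 7.818×10^-4 H.
U = ½LI² = ½(7.818×10^-4)(1.87)² = 1.367×10^-3 J.

U ≈ 1.37 mJ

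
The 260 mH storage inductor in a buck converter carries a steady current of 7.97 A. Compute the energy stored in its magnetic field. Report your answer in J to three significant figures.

Stored magnetic energy: U = ½LI².
U = ½(0.26 H)(7.97 A)² = 8.258 J.

U ≈ 8.26 J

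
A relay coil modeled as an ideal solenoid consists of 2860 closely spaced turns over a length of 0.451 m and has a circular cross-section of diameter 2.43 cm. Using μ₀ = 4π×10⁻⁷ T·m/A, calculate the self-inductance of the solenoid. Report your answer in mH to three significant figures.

L ≈ 10.6 mH

A = π(d/2)² = π(1.215×10^-2 m)² = 4.638×10^-4 m².
For a long solenoid, L = μ₀N²A/ℓ.
L = (4π×10⁻⁷)(2860)²(4.638×10^-4)/(0.451 m) = 1.057×10^-2 H.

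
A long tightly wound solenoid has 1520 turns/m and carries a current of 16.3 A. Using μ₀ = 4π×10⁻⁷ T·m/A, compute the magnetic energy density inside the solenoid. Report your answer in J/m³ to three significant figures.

u ≈ 386 J/m³

B = μ₀nI = (4π×10⁻⁷)(1.520×10^3)(16.3) = 3.113×10^-2 T.
u = B²/(2μ₀) = (3.113×10^-2)²/(2×4π×10⁻⁷) = 385.7 J/m³.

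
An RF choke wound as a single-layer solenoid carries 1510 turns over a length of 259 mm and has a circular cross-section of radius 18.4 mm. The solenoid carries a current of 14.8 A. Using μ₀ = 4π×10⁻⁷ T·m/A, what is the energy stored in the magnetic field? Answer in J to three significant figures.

U ≈ 1.29 J

A = πr² = π(1.840×10^-2 m)² = 1.064×10^-3 m².
L = μ₀N²A/ℓ = (4π×10⁻⁷)(1510)²(1.064×10^-3)/(0.259) = 1.177×10^-2 H.
U = ½LI² = ½(1.177×10^-2)(14.8)² = 1.289 J.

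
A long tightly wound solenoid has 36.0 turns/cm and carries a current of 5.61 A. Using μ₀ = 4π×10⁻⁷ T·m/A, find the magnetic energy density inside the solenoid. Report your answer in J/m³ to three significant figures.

u ≈ 256 J/m³

B = μ₀nI = (4π×10⁻⁷)(3.600×10^3)(5.61) = 2.538×10^-2 T.
u = B²/(2μ₀) = (2.538×10^-2)²/(2×4π×10⁻⁷) = 256.3 J/m³.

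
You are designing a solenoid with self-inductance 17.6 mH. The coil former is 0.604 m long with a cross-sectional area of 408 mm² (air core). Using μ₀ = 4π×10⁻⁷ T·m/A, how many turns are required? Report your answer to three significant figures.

A = 408 mm² = 4.080×10^-4 m².
From L = μ₀N²A/ℓ, N = √(Lℓ / (μ₀A)).
N = √[(1.760×10^-2)(0.604) / ((4π×10⁻⁷)×4.080×10^-4)] = √(2.073×10^7) ≈ 4553.4.

N ≈ 4550 turns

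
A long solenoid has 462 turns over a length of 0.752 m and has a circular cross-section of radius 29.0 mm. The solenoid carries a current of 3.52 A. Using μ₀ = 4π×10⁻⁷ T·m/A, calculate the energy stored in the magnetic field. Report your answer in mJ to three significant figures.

U ≈ 5.84 mJ

A = πr² = π(2.900×10^-2 m)² = 2.642×10^-3 m².
L = μ₀N²A/ℓ = (4π×10⁻⁷)(462)²(2.642×10^-3)/(0.752) = 9.424×10^-4 H.
U = ½LI² = ½(9.424×10^-4)(3.52)² = 5.838×10^-3 J.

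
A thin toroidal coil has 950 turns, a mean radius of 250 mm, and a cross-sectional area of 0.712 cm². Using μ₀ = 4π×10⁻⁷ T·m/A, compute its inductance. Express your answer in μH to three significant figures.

For a thin toroid, L = μ₀N²A/(2πR).
L = (4π×10⁻⁷)(950)²(7.120×10^-5) / (2π×0.25 m) = 5.141×10^-5 H.

L ≈ 51.4 μH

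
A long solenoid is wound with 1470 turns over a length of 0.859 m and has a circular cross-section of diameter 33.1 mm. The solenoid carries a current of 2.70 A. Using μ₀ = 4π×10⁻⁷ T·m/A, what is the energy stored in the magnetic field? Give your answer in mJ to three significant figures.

U ≈ 9.92 mJ

A = π(d/2)² = π(1.655×10^-2 m)² = 8.6049×10^-4 m².
L = μ₀N²A/ℓ = (4π×10⁻⁷)(1470)²(8.6049×10^-4)/(0.859) = 2.720×10^-3 H.
U = ½LI² = ½(2.720×10^-3)(2.70)² = 9.915×10^-3 J.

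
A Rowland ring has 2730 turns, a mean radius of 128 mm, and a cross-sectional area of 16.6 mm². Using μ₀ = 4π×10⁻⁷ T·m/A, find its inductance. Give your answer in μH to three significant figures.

For a thin toroid, L = μ₀N²A/(2πR).
L = (4π×10⁻⁷)(2730)²(1.660×10^-5) / (2π×0.128 m) = 1.933×10^-4 H.

L ≈ 193 μH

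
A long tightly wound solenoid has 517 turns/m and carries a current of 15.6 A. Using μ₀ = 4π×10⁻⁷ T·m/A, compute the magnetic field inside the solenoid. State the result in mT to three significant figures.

B ≈ 10.1 mT

Inside a long solenoid, B = μ₀nI.
B = (4π×10⁻⁷)(517 m⁻¹)(15.6 A) = 1.014×10^-2 T.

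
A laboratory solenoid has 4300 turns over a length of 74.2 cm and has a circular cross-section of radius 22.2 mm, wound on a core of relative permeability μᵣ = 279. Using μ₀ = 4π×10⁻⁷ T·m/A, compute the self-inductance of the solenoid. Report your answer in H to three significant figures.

A = πr² = π(2.220×10^-2 m)² = 1.548×10^-3 m².
For a long solenoid, L = μ₀μᵣN²A/ℓ.
L = (4π×10⁻⁷)(279)(4300)²(1.548×10^-3)/(0.742 m) = 13.53 H.

L ≈ 13.5 H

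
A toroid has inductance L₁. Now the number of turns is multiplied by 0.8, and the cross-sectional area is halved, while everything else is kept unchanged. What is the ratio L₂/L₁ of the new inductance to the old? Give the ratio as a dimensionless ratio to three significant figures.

For a toroid, L ∝ μᵣN²A/R.
L₂/L₁ = (0.8)^2 × (0.5) = 0.320.

L₂/L₁ = 0.320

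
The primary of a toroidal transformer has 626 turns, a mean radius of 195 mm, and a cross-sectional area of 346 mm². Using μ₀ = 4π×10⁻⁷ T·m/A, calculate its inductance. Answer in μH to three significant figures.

For a thin toroid, L = μ₀N²A/(2πR).
L = (4π×10⁻⁷)(626)²(3.460×10^-4) / (2π×0.195 m) = 1.391×10^-4 H.

L ≈ 139 μH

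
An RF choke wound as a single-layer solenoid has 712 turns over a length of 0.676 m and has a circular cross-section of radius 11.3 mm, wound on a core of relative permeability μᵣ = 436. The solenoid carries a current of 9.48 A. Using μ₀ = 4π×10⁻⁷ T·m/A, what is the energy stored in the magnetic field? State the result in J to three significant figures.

A = πr² = π(1.130×10^-2 m)² = 4.011×10^-4 m².
L = μ₀μᵣN²A/ℓ = (4π×10⁻⁷)(436)(712)²(4.011×10^-4)/(0.676) = 0.1648 H.
U = ½LI² = ½(0.1648)(9.48)² = 7.406 J.

U ≈ 7.41 J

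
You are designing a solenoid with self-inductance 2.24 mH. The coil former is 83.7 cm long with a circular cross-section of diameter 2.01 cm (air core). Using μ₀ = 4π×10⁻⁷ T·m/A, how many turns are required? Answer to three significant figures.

A = π(d/2)² = π(1.005×10^-2 m)² = 3.173×10^-4 m².
From L = μ₀N²A/ℓ, N = √(Lℓ / (μ₀A)).
N = √[(2.240×10^-3)(0.837) / ((4π×10⁻⁷)×3.173×10^-4)] = √(4.702×10^6) ≈ 2168.4.

N ≈ 2170 turns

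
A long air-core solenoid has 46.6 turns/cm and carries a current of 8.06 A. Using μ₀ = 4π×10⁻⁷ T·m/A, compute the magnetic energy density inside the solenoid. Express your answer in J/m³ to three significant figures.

u ≈ 886 J/m³

B = μ₀nI = (4π×10⁻⁷)(4.660×10^3)(8.06) = 4.720×10^-2 T.
u = B²/(2μ₀) = (4.720×10^-2)²/(2×4π×10⁻⁷) = 886.4 J/m³.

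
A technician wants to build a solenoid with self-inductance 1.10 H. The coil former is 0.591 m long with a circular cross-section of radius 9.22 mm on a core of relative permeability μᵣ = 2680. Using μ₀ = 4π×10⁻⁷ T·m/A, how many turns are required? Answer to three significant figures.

A = πr² = π(9.220×10^-3 m)² = 2.671×10^-4 m².
From L = μ₀μᵣN²A/ℓ, N = √(Lℓ / (μ₀μᵣA)).
N = √[(1.1)(0.591) / ((4π×10⁻⁷)(2680)×2.671×10^-4)] = √(7.228×10^5) ≈ 850.2.

N ≈ 850 turns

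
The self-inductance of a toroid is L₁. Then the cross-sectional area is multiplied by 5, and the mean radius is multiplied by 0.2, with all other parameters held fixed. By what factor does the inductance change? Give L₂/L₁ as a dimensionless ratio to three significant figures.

L₂/L₁ = 25.0

For a toroid, L ∝ μᵣN²A/R.
L₂/L₁ = (5) × (0.2)^-1 = 25.0.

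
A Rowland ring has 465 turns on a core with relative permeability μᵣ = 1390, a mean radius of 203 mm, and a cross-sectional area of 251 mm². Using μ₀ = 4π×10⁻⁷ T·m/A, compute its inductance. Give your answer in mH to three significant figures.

L ≈ 74.3 mH

For a thin toroid, L = μ₀μᵣN²A/(2πR).
L = (4π×10⁻⁷)(1390)(465)²(2.510×10^-4) / (2π×0.203 m) = 7.432×10^-2 H.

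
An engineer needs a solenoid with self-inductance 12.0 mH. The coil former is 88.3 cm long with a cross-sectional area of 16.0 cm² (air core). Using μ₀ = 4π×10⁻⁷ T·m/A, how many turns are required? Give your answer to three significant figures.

A = 16.0 cm² = 1.600×10^-3 m².
From L = μ₀N²A/ℓ, N = √(Lℓ / (μ₀A)).
N = √[(1.200×10^-2)(0.883) / ((4π×10⁻⁷)×1.600×10^-3)] = √(5.270×10^6) ≈ 2295.7.

N ≈ 2300 turns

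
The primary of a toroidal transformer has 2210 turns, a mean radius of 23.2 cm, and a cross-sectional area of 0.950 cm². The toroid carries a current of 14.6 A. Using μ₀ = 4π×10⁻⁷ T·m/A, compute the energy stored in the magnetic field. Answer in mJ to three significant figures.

L = μ₀N²A/(2πR) = (4π×10⁻⁷)(2210)²(9.500×10^-5)/(2π×0.232) = 4.000×10^-4 H.
U = ½LI² = ½(4.000×10^-4)(14.6)² = 4.263×10^-2 J.

U ≈ 42.6 mJ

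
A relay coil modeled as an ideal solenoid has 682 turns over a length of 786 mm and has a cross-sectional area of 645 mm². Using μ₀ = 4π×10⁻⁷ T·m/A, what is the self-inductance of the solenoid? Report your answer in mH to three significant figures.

L ≈ 0.480 mH

A = 645 mm² = 6.450×10^-4 m².
For a long solenoid, L = μ₀N²A/ℓ.
L = (4π×10⁻⁷)(682)²(6.450×10^-4)/(0.786 m) = 4.796×10^-4 H.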